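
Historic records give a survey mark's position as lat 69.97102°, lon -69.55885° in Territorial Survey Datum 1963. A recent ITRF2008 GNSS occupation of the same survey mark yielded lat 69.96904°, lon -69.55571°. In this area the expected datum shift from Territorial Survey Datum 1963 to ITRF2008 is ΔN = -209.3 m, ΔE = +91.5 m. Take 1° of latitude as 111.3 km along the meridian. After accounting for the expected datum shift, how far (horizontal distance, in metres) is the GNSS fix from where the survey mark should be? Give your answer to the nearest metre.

30 m

Observed coordinate differences: Δφ = -0.00198°, Δλ = +0.00314°.
Converting to metres (1° lat = 111300 m, cos φ = 0.342495): observed ΔN = -220.4 m, observed ΔE = 119.7 m.
Subtracting the expected shift leaves a residual of -220.4 − (-209.3) = -11.1 m north and 119.7 − (91.5) = 28.2 m east.
Residual distance = √((-11.1)² + 28.2²) = 30.3 m.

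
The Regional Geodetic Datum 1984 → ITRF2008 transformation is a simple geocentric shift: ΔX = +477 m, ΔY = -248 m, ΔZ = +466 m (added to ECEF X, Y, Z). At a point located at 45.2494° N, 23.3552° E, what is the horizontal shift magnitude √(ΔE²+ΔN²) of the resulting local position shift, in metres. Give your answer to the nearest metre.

At φ = 45.2494°, λ = 23.3552°: sin φ = 0.710178, cos φ = 0.704022, sin λ = 0.396430, cos λ = 0.918065.
ΔE = −sin λ·ΔX + cos λ·ΔY = −(0.396430)·(477) + (0.918065)·(-248) = -416.78 m.
ΔN = −sin φ cos λ·ΔX − sin φ sin λ·ΔY + cos φ·ΔZ = −(0.710178)(0.918065)(477) − (0.710178)(0.396430)(-248) + (0.704022)(466) = 86.90 m.
Horizontal magnitude = √(ΔE² + ΔN²) = √((-416.78)² + 86.90²) = 425.74 m.

426 m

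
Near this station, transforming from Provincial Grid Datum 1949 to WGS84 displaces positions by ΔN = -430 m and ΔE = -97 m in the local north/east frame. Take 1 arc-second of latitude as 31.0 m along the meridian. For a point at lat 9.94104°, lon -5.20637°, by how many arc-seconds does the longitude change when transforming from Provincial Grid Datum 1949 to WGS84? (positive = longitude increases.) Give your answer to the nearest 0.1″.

Δλ = -3.2″

At latitude 9.94104°, cos φ = 0.984986.
1″ of longitude at this latitude = 31.00 × cos φ = 30.5346 m, so Δλ = -97.0 / 30.5346 = -3.177″.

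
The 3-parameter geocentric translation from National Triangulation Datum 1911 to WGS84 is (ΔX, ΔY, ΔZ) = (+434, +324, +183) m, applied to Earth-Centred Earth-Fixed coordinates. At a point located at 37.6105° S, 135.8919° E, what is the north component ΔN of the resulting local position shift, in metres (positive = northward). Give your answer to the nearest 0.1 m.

The local north axis is (−sin φ cos λ, −sin φ sin λ, cos φ), giving ΔN = -190.181 + 137.626 + 144.969 = 92.41 m.

ΔN = 92.4 m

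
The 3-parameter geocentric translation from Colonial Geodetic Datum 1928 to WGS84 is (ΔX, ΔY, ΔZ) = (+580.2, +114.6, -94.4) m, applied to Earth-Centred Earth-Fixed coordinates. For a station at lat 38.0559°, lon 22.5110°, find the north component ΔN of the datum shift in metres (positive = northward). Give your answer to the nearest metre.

At φ = 38.0559°, λ = 22.5110°: sin φ = 0.616430, cos φ = 0.787410, sin λ = 0.382861, cos λ = 0.923806.
ΔN = −sin φ cos λ·ΔX − sin φ sin λ·ΔY + cos φ·ΔZ = −(0.616430)(0.923806)(580.2) − (0.616430)(0.382861)(114.6) + (0.787410)(-94.4) = -431.78 m.

ΔN = -432 m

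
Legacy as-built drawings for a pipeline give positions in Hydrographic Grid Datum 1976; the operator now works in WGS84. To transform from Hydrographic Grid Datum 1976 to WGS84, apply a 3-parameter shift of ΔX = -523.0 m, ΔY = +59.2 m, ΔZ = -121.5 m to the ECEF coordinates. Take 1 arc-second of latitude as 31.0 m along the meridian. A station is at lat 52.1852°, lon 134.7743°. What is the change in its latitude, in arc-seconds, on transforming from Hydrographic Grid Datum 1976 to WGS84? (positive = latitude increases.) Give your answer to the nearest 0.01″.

sin φ = 0.789997, cos φ = 0.613111, sin λ = 0.709887, cos λ = -0.704316.
North component: ΔN = −sin φ cos λ·ΔX − sin φ sin λ·ΔY + cos φ·ΔZ = −(0.789997)(-0.704316)(-523.0) − (0.789997)(0.709887)(59.2) + (0.613111)(-121.5) = -398.69 m.
1° of latitude spans 3600 × 31.00 = 111600 m, so Δφ = -398.69 / 111600 × 3600 = -12.861″.

Δφ = -12.86″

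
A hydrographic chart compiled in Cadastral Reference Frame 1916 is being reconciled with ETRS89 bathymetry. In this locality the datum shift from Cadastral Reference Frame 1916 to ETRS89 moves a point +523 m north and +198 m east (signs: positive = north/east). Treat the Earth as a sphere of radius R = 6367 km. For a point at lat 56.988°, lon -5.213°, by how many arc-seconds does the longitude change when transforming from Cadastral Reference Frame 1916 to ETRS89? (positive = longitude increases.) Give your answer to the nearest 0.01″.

At latitude 56.988°, cos φ = 0.544815.
One radian of longitude at latitude φ spans R cos φ, so Δλ = ΔE / (R cos φ) = 198.0 / (6367000 × 0.544815) = 5.7080e-05 rad = 11.774″.

Δλ = 11.77″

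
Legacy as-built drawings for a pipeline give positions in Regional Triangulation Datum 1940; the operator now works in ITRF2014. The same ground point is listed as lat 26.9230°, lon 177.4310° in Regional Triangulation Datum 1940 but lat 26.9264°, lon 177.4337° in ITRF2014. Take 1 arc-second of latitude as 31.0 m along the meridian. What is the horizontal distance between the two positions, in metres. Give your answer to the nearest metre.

465 m

Δφ = 26.9264° − 26.9230° = +0.0034°; Δλ = 177.4337° − 177.4310° = +0.0027°.
1° of latitude = 3600 × 31.00 = 111600 m.
ΔN = Δφ × 111600 = 379.4 m; ΔE = Δλ × 111600 × cos(26.9230°) = +0.0027 × 111600 × 0.891616 = 268.7 m.
Distance = √(ΔE² + ΔN²) = √(268.7² + 379.4²) = 464.9 m.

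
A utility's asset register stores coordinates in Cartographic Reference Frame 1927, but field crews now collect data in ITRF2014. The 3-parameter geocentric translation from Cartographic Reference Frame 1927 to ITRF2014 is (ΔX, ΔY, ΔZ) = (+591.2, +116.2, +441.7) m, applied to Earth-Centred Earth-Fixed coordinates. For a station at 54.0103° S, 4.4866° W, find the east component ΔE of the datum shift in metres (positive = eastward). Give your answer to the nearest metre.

ΔE = 162 m

At φ = -54.0103°, λ = -4.4866°: sin φ = -0.809123, cos φ = 0.587640, sin λ = -0.078226, cos λ = 0.996936.
ΔE = −sin λ·ΔX + cos λ·ΔY = −(-0.078226)·(591.2) + (0.996936)·(116.2) = 162.09 m.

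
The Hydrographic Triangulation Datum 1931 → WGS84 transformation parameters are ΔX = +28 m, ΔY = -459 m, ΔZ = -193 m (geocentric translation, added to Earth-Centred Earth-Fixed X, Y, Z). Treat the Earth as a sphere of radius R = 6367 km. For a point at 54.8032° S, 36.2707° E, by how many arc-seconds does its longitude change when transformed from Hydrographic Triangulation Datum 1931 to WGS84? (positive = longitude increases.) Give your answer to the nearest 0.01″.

Δλ = -21.73″

sin φ = -0.817177, cos φ = 0.576387, sin λ = 0.591601, cos λ = 0.806231.
East component: ΔE = −sin λ·ΔX + cos λ·ΔY = −(0.591601)(28) + (0.806231)(-459) = -386.62 m.
1° of latitude spans πR/180 = 111125 m; at latitude φ, 1° of longitude spans that × cos φ = 64051.0 m, so Δλ = -386.62 / 64051.0 × 3600 = -21.730″.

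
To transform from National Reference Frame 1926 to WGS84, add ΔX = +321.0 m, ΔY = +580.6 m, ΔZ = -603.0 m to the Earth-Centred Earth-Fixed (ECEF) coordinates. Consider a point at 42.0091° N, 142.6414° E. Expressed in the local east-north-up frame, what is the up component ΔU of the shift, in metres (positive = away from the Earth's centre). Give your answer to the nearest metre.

ΔU = -331 m

The local up (radial) axis is (cos φ cos λ, cos φ sin λ, sin φ), giving ΔU = -189.585 + 261.779 − 403.557 = -331.36 m.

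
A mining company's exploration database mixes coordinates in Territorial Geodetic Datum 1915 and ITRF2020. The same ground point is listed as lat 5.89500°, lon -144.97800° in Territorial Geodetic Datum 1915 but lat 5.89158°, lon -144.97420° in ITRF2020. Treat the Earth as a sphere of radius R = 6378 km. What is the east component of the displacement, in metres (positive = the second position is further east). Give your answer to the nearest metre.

ΔE = 421 m

Δφ = 5.89158° − 5.89500° = -0.00342°; Δλ = -144.97420° − -144.97800° = +0.00380°.
1° along a meridian = πR/180 = 111317 m.
ΔN = Δφ × 111317 = -380.7 m; ΔE = Δλ × 111317 × cos(5.89500°) = +0.00380 × 111317 × 0.994712 = 420.8 m.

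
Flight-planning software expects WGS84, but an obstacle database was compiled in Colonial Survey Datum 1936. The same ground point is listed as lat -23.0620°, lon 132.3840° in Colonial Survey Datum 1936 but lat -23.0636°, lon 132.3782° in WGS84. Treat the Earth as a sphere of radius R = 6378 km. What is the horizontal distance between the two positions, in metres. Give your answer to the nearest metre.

Δφ = -23.0636° − -23.0620° = -0.0016°; Δλ = 132.3782° − 132.3840° = -0.0058°.
1° along a meridian = πR/180 = 111317 m.
ΔN = Δφ × 111317 = -178.1 m; ΔE = Δλ × 111317 × cos(-23.0620°) = -0.0058 × 111317 × 0.920082 = -594.0 m.
Distance = √(ΔE² + ΔN²) = √((-594.0)² + (-178.1)²) = 620.2 m.

620 m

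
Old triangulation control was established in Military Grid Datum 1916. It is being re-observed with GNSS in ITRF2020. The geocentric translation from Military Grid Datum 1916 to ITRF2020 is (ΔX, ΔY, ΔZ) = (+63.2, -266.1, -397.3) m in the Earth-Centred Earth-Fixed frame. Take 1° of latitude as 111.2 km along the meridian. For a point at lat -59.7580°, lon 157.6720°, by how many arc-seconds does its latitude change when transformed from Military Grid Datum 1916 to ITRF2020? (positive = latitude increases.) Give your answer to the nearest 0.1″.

Δφ = -10.9″

sin φ = -0.863906, cos φ = 0.503653, sin λ = 0.379908, cos λ = -0.925024.
North component: ΔN = −sin φ cos λ·ΔX − sin φ sin λ·ΔY + cos φ·ΔZ = −(-0.863906)(-0.925024)(63.2) − (-0.863906)(0.379908)(-266.1) + (0.503653)(-397.3) = -337.94 m.
1° of latitude spans 111200 m, so Δφ = -337.94 / 111200 × 3600 = -10.941″.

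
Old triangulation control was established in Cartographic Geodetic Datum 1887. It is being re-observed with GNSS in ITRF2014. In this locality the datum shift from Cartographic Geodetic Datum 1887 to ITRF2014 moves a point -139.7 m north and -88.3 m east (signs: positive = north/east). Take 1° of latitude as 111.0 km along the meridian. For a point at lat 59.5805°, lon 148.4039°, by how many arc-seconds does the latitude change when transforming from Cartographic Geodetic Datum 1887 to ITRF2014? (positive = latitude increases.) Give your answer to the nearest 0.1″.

1° of latitude = 111.0 km, so Δφ = -139.7 / 111000 = -0.0012586° = -4.531″.

Δφ = -4.5″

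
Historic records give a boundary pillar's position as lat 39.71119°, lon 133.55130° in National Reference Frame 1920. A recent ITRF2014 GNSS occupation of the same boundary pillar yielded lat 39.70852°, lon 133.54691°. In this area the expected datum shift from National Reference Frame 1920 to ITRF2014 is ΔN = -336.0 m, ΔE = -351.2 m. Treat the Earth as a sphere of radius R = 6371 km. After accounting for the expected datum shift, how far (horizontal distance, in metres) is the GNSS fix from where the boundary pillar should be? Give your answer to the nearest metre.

46 m

Observed coordinate differences: Δφ = -0.00267°, Δλ = -0.00439°.
Converting to metres (1° lat = 111195 m, cos φ = 0.769275): observed ΔN = -296.9 m, observed ΔE = -375.5 m.
Subtracting the expected shift leaves a residual of -296.9 − (-336.0) = 39.1 m north and -375.5 − (-351.2) = -24.3 m east.
Residual distance = √(39.1² + (-24.3)²) = 46.1 m.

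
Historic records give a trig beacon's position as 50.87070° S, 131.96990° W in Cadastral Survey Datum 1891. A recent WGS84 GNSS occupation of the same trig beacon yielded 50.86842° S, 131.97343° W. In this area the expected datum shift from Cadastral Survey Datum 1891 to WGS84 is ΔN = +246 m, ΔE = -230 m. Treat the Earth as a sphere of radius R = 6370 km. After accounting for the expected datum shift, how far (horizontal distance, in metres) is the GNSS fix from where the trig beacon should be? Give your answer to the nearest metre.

Observed coordinate differences: Δφ = +0.00228°, Δλ = -0.00353°.
Converting to metres (1° lat = 111177 m, cos φ = 0.631073): observed ΔN = 253.5 m, observed ΔE = -247.7 m.
Subtracting the expected shift leaves a residual of 253.5 − (246) = 7.5 m north and -247.7 − (-230) = -17.7 m east.
Residual distance = √(7.5² + (-17.7)²) = 19.2 m.

19 m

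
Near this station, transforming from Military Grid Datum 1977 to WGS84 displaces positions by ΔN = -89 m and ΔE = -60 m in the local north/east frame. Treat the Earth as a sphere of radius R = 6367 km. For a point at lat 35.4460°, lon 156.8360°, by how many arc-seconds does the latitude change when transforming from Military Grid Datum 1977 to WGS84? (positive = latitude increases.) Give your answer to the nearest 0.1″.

On a sphere of radius R, 1 rad of latitude = R, so Δφ = ΔN / R = -89.0 / 6367000 = -1.3978e-05 rad = -2.883″.

Δφ = -2.9″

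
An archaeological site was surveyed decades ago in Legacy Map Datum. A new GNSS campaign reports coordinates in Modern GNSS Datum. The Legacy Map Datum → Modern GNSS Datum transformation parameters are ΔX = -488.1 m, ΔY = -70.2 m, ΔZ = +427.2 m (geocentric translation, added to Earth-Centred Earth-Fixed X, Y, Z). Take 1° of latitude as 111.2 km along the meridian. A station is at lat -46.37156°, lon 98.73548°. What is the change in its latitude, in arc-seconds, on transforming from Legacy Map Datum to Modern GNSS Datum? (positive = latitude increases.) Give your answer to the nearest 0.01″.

sin φ = -0.723829, cos φ = 0.689979, sin λ = 0.988400, cos λ = -0.151873.
North component: ΔN = −sin φ cos λ·ΔX − sin φ sin λ·ΔY + cos φ·ΔZ = −(-0.723829)(-0.151873)(-488.1) − (-0.723829)(0.988400)(-70.2) + (0.689979)(427.2) = 298.19 m.
1° of latitude spans 111200 m, so Δφ = 298.19 / 111200 × 3600 = 9.654″.

Δφ = 9.65″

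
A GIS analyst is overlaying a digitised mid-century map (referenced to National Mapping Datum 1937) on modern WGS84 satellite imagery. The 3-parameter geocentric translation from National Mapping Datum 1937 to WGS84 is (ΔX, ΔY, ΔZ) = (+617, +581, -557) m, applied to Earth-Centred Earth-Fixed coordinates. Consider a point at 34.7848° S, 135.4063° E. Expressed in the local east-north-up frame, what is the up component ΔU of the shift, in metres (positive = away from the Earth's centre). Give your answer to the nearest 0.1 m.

ΔU = 291.9 m

The local up (radial) axis is (cos φ cos λ, cos φ sin λ, sin φ), giving ΔU = -360.853 + 335.013 + 317.766 = 291.93 m.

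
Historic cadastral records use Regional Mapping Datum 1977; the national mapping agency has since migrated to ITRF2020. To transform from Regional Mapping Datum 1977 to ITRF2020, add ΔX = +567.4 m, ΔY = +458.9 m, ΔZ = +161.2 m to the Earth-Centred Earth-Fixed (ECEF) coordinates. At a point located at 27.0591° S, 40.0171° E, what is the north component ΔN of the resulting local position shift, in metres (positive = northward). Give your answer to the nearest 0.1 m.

The local north axis is (−sin φ cos λ, −sin φ sin λ, cos φ), giving ΔN = 197.678 + 134.235 + 143.555 = 475.47 m.

ΔN = 475.5 m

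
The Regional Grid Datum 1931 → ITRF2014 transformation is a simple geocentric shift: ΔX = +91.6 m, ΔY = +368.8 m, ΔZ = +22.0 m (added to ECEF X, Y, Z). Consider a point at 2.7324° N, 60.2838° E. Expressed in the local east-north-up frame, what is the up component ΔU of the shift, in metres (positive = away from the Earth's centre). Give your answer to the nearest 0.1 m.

The local up (radial) axis is (cos φ cos λ, cos φ sin λ, sin φ), giving ΔU = 45.355 + 319.935 + 1.049 = 366.34 m.

ΔU = 366.3 m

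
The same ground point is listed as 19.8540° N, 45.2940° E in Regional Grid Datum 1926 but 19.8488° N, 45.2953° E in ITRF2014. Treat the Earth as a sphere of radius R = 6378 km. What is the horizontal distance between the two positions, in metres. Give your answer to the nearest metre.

595 m

Δφ = 19.8488° − 19.8540° = -0.0052°; Δλ = 45.2953° − 45.2940° = +0.0013°.
1° along a meridian = πR/180 = 111317 m.
ΔN = Δφ × 111317 = -578.8 m; ΔE = Δλ × 111317 × cos(19.8540°) = +0.0013 × 111317 × 0.940561 = 136.1 m.
Distance = √(ΔE² + ΔN²) = √(136.1² + (-578.8)²) = 594.6 m.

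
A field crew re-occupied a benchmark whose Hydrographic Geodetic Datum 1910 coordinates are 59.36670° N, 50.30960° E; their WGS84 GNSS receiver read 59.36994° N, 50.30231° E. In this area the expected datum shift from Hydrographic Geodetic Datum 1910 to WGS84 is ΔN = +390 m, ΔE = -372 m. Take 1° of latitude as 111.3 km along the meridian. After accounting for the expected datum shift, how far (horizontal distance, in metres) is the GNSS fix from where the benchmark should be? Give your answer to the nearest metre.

51 m

Observed coordinate differences: Δφ = +0.00324°, Δλ = -0.00729°.
Converting to metres (1° lat = 111300 m, cos φ = 0.509542): observed ΔN = 360.6 m, observed ΔE = -413.4 m.
Subtracting the expected shift leaves a residual of 360.6 − (390) = -29.4 m north and -413.4 − (-372) = -41.4 m east.
Residual distance = √((-29.4)² + (-41.4)²) = 50.8 m.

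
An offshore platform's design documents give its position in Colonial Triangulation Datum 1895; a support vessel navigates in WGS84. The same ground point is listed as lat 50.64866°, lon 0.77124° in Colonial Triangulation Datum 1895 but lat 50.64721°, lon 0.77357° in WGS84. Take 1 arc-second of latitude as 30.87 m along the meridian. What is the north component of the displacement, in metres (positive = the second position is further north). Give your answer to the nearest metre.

ΔN = -161 m

Δφ = 50.64721° − 50.64866° = -0.00145°; Δλ = 0.77357° − 0.77124° = +0.00233°.
1° of latitude = 3600 × 30.87 = 111132 m.
ΔN = Δφ × 111132 = -161.1 m; ΔE = Δλ × 111132 × cos(50.64866°) = +0.00233 × 111132 × 0.634074 = 164.2 m.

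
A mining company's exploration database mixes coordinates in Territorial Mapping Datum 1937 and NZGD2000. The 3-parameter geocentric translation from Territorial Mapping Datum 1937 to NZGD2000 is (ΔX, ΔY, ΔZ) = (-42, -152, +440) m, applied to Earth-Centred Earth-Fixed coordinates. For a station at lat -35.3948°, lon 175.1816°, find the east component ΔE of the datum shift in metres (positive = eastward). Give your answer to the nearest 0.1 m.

The local east axis at (φ, λ) is (−sin λ, cos λ, 0), so ΔE = −sin(175.1816°)·(-42) + cos(175.1816°)·(-152) = 154.99 m.

ΔE = 155.0 m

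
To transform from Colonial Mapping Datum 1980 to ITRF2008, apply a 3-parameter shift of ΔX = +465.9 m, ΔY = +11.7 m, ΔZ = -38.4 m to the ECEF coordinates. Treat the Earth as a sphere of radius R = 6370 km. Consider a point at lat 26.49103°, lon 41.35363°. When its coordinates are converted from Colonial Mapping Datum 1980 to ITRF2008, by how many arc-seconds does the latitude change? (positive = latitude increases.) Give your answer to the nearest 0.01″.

sin φ = 0.446058, cos φ = 0.895004, sin λ = 0.660705, cos λ = 0.750646.
North component: ΔN = −sin φ cos λ·ΔX − sin φ sin λ·ΔY + cos φ·ΔZ = −(0.446058)(0.750646)(465.9) − (0.446058)(0.660705)(11.7) + (0.895004)(-38.4) = -193.81 m.
1° of latitude spans πR/180 = 111177 m, so Δφ = -193.81 / 111177 × 3600 = -6.276″.

Δφ = -6.28″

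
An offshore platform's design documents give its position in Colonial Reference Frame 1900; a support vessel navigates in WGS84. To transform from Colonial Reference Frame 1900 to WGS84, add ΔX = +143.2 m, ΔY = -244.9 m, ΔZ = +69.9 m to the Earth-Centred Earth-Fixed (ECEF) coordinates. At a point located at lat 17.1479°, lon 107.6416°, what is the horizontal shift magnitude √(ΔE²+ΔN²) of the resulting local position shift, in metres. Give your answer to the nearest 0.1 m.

At φ = 17.1479°, λ = 107.6416°: sin φ = 0.294839, cos φ = 0.955547, sin λ = 0.952971, cos λ = -0.303062.
ΔE = −sin λ·ΔX + cos λ·ΔY = −(0.952971)·(143.2) + (-0.303062)·(-244.9) = -62.25 m.
ΔN = −sin φ cos λ·ΔX − sin φ sin λ·ΔY + cos φ·ΔZ = −(0.294839)(-0.303062)(143.2) − (0.294839)(0.952971)(-244.9) + (0.955547)(69.9) = 148.40 m.
Horizontal magnitude = √(ΔE² + ΔN²) = √((-62.25)² + 148.40²) = 160.92 m.

160.9 m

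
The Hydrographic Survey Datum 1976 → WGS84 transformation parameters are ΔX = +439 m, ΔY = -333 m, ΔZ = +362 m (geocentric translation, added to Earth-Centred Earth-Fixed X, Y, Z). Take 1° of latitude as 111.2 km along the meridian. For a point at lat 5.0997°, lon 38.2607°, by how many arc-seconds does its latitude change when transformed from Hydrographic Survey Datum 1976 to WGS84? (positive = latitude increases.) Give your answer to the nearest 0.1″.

Δφ = 11.3″

sin φ = 0.088889, cos φ = 0.996042, sin λ = 0.619241, cos λ = 0.785201.
North component: ΔN = −sin φ cos λ·ΔX − sin φ sin λ·ΔY + cos φ·ΔZ = −(0.088889)(0.785201)(439) − (0.088889)(0.619241)(-333) + (0.996042)(362) = 348.26 m.
1° of latitude spans 111200 m, so Δφ = 348.26 / 111200 × 3600 = 11.274″.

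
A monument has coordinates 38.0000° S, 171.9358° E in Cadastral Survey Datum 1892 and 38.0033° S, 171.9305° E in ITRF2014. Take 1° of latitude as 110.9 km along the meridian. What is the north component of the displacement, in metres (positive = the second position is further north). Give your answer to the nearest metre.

ΔN = -366 m

Δφ = -38.0033° − -38.0000° = -0.0033°; Δλ = 171.9305° − 171.9358° = -0.0053°.
ΔN = Δφ × 110900 = -366.0 m; ΔE = Δλ × 110900 × cos(-38.0000°) = -0.0053 × 110900 × 0.788011 = -463.2 m.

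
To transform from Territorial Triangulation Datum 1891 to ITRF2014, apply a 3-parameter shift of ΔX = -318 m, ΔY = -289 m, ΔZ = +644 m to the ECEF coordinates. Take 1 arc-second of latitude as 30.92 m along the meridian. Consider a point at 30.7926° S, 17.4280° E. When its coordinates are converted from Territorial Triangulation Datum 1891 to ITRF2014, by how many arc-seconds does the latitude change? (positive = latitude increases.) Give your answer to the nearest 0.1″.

Δφ = 11.4″

sin φ = -0.511932, cos φ = 0.859026, sin λ = 0.299507, cos λ = 0.954094.
North component: ΔN = −sin φ cos λ·ΔX − sin φ sin λ·ΔY + cos φ·ΔZ = −(-0.511932)(0.954094)(-318) − (-0.511932)(0.299507)(-289) + (0.859026)(644) = 353.58 m.
1° of latitude spans 3600 × 30.92 = 111312 m, so Δφ = 353.58 / 111312 × 3600 = 11.435″.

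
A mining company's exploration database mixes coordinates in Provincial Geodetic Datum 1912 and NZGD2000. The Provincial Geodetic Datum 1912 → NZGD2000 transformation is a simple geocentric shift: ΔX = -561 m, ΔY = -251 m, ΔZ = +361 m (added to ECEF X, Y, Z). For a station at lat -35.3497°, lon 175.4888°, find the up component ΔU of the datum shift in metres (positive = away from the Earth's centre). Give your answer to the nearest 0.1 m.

ΔU = 231.2 m

The local up (radial) axis is (cos φ cos λ, cos φ sin λ, sin φ), giving ΔU = 456.154 − 16.102 − 208.862 = 231.19 m.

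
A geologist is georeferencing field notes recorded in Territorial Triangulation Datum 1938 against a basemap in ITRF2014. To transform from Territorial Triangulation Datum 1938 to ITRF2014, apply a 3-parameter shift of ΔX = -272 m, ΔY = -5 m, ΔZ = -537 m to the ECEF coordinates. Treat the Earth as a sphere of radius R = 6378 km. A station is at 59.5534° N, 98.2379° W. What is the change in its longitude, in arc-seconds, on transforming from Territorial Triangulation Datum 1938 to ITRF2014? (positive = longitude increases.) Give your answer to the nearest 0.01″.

Δλ = -17.13″

sin φ = 0.862102, cos φ = 0.506735, sin λ = -0.989682, cos λ = -0.143284.
East component: ΔE = −sin λ·ΔX + cos λ·ΔY = −(-0.989682)(-272) + (-0.143284)(-5) = -268.48 m.
1° of latitude spans πR/180 = 111317 m; at latitude φ, 1° of longitude spans that × cos φ = 56408.3 m, so Δλ = -268.48 / 56408.3 × 3600 = -17.134″.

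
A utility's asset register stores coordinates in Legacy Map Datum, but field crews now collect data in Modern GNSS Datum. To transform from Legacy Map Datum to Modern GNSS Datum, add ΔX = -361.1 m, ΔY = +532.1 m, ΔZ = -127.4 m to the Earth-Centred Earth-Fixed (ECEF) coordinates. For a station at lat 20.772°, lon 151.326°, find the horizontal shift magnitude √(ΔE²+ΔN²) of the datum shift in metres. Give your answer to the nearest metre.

436 m

At φ = 20.772°, λ = 151.326°: sin φ = 0.354650, cos φ = 0.934999, sin λ = 0.479825, cos λ = -0.877364.
ΔE = −sin λ·ΔX + cos λ·ΔY = −(0.479825)·(-361.1) + (-0.877364)·(532.1) = -293.58 m.
ΔN = −sin φ cos λ·ΔX − sin φ sin λ·ΔY + cos φ·ΔZ = −(0.354650)(-0.877364)(-361.1) − (0.354650)(0.479825)(532.1) + (0.934999)(-127.4) = -322.03 m.
Horizontal magnitude = √(ΔE² + ΔN²) = √((-293.58)² + (-322.03)²) = 435.76 m.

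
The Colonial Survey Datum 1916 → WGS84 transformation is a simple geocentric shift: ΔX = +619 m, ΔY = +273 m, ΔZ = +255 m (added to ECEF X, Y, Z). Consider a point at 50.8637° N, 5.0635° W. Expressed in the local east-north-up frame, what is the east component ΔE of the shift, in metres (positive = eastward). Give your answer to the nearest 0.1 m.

At φ = 50.8637°, λ = -5.0635°: sin φ = 0.775647, cos φ = 0.631167, sin λ = -0.088260, cos λ = 0.996097.
ΔE = −sin λ·ΔX + cos λ·ΔY = −(-0.088260)·(619) + (0.996097)·(273) = 326.57 m.

ΔE = 326.6 m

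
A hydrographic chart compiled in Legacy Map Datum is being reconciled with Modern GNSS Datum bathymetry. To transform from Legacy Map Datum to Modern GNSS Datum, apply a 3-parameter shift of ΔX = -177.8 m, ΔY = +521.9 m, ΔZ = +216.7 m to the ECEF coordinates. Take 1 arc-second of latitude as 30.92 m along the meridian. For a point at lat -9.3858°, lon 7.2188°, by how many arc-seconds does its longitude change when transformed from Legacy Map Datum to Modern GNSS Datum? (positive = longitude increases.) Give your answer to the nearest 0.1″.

sin φ = -0.163081, cos φ = 0.986613, sin λ = 0.125659, cos λ = 0.992074.
East component: ΔE = −sin λ·ΔX + cos λ·ΔY = −(0.125659)(-177.8) + (0.992074)(521.9) = 540.11 m.
1° of latitude spans 3600 × 30.92 = 111312 m; at latitude φ, 1° of longitude spans that × cos φ = 109821.8 m, so Δλ = 540.11 / 109821.8 × 3600 = 17.705″.

Δλ = 17.7″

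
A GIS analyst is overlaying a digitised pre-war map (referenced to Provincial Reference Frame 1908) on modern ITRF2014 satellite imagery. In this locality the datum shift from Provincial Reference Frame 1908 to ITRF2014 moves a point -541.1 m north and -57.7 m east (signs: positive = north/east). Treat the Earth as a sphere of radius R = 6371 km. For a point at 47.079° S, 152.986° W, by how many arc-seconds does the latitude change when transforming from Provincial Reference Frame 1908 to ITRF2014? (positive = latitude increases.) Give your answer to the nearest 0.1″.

On a sphere of radius R, 1 rad of latitude = R, so Δφ = ΔN / R = -541.1 / 6371000 = -8.4932e-05 rad = -17.518″.

Δφ = -17.5″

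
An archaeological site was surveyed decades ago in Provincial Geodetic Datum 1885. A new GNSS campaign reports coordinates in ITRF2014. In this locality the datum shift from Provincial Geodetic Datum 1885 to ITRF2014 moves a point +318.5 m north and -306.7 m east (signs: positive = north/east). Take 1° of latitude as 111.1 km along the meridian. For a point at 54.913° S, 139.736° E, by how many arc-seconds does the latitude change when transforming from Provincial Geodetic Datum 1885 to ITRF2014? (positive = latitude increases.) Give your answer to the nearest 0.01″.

1° of latitude = 111.1 km, so Δφ = 318.5 / 111100 = 0.0028668° = 10.320″.

Δφ = 10.32″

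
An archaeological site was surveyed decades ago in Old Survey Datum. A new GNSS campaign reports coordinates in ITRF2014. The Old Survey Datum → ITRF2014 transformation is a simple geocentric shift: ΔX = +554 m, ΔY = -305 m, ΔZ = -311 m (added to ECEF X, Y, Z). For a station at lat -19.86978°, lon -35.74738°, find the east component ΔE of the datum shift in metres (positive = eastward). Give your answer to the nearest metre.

The local east axis at (φ, λ) is (−sin λ, cos λ, 0), so ΔE = −sin(-35.74738°)·554 + cos(-35.74738°)·(-305) = 76.12 m.

ΔE = 76 m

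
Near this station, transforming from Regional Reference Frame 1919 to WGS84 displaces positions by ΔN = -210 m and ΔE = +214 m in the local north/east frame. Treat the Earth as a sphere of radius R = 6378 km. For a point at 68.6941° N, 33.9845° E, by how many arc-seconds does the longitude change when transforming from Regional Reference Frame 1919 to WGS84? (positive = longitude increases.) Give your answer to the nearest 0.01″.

Δλ = 19.05″

At latitude 68.6941°, cos φ = 0.363347.
One radian of longitude at latitude φ spans R cos φ, so Δλ = ΔE / (R cos φ) = 214.0 / (6378000 × 0.363347) = 9.2344e-05 rad = 19.047″.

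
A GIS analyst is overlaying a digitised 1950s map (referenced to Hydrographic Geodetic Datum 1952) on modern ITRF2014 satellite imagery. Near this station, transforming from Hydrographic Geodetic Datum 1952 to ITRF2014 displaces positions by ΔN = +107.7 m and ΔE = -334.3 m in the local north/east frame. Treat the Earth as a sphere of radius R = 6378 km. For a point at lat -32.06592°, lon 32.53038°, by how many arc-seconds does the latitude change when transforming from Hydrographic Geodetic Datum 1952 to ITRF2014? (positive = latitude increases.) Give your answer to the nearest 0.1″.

On a sphere of radius R, 1 rad of latitude = R, so Δφ = ΔN / R = 107.7 / 6378000 = 1.6886e-05 rad = 3.483″.

Δφ = 3.5″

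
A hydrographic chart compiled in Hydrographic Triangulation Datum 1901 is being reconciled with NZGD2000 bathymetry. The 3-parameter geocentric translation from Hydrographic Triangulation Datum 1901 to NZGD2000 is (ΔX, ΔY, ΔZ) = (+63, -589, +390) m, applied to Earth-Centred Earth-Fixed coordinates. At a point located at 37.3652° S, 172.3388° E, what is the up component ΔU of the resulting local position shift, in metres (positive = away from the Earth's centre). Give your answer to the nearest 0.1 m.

ΔU = -348.7 m

At φ = -37.3652°, λ = 172.3388°: sin φ = -0.606893, cos φ = 0.794783, sin λ = 0.133315, cos λ = -0.991074.
ΔU = cos φ cos λ·ΔX + cos φ sin λ·ΔY + sin φ·ΔZ = (0.794783)(-0.991074)(63) + (0.794783)(0.133315)(-589) + (-0.606893)(390) = -348.72 m.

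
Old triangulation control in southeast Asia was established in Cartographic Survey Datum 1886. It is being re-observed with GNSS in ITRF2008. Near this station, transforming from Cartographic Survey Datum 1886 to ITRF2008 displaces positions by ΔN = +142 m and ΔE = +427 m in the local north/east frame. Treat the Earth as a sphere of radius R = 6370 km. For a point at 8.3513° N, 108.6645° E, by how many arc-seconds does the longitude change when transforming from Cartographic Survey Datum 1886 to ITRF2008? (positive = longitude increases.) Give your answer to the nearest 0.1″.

At latitude 8.3513°, cos φ = 0.989396.
One radian of longitude at latitude φ spans R cos φ, so Δλ = ΔE / (R cos φ) = 427.0 / (6370000 × 0.989396) = 6.7751e-05 rad = 13.975″.

Δλ = 14.0″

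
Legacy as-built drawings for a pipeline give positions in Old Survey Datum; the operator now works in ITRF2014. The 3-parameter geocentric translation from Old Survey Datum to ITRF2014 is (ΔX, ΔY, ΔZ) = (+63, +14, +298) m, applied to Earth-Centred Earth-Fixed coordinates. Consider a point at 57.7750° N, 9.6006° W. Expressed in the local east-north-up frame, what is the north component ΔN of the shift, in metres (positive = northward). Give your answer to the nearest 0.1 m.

At φ = 57.7750°, λ = -9.6006°: sin φ = 0.845961, cos φ = 0.533245, sin λ = -0.166779, cos λ = 0.985994.
ΔN = −sin φ cos λ·ΔX − sin φ sin λ·ΔY + cos φ·ΔZ = −(0.845961)(0.985994)(63) − (0.845961)(-0.166779)(14) + (0.533245)(298) = 108.33 m.

ΔN = 108.3 m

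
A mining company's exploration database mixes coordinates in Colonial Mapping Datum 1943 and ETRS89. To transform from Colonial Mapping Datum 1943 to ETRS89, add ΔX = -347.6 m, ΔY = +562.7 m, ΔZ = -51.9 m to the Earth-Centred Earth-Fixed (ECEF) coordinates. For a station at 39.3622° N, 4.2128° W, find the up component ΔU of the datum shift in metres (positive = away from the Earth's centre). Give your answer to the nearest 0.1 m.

ΔU = -332.9 m

At φ = 39.3622°, λ = -4.2128°: sin φ = 0.634221, cos φ = 0.773152, sin λ = -0.073461, cos λ = 0.997298.
ΔU = cos φ cos λ·ΔX + cos φ sin λ·ΔY + sin φ·ΔZ = (0.773152)(0.997298)(-347.6) + (0.773152)(-0.073461)(562.7) + (0.634221)(-51.9) = -332.90 m.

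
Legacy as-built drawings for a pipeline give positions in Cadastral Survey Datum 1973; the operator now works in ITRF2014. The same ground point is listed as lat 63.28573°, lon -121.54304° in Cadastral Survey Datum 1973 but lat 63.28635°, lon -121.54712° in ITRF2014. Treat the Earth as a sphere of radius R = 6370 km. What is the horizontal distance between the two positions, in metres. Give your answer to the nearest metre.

215 m

Δφ = 63.28635° − 63.28573° = +0.00062°; Δλ = -121.54712° − -121.54304° = -0.00408°.
1° along a meridian = πR/180 = 111177 m.
ΔN = Δφ × 111177 = 68.9 m; ΔE = Δλ × 111177 × cos(63.28573°) = -0.00408 × 111177 × 0.449541 = -203.9 m.
Distance = √(ΔE² + ΔN²) = √((-203.9)² + 68.9²) = 215.2 m.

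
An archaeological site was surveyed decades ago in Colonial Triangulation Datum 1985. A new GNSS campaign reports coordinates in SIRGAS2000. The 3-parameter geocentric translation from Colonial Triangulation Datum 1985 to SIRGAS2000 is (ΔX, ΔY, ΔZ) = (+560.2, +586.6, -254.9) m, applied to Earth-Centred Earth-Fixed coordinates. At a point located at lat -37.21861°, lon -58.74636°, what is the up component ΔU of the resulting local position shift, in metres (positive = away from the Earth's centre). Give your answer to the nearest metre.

The local up (radial) axis is (cos φ cos λ, cos φ sin λ, sin φ), giving ΔU = 231.452 − 399.339 + 154.178 = -13.71 m.

ΔU = -14 m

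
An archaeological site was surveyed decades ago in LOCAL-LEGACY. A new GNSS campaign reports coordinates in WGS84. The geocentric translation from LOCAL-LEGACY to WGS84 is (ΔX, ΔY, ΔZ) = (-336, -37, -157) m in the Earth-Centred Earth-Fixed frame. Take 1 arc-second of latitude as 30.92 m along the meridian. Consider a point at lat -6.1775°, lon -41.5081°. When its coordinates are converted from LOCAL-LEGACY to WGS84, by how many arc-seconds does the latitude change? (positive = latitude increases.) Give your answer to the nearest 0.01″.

sin φ = -0.107609, cos φ = 0.994193, sin λ = -0.662726, cos λ = 0.748862.
North component: ΔN = −sin φ cos λ·ΔX − sin φ sin λ·ΔY + cos φ·ΔZ = −(-0.107609)(0.748862)(-336) − (-0.107609)(-0.662726)(-37) + (0.994193)(-157) = -180.53 m.
1° of latitude spans 3600 × 30.92 = 111312 m, so Δφ = -180.53 / 111312 × 3600 = -5.838″.

Δφ = -5.84″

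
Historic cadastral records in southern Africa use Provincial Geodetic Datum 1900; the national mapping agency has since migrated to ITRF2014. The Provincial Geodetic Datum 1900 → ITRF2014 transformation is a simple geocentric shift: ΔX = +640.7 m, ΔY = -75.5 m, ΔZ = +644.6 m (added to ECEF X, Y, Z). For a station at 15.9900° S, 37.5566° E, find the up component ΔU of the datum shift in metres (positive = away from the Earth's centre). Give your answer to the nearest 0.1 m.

ΔU = 266.5 m

The local up (radial) axis is (cos φ cos λ, cos φ sin λ, sin φ), giving ΔU = 488.265 − 44.240 − 177.568 = 266.46 m.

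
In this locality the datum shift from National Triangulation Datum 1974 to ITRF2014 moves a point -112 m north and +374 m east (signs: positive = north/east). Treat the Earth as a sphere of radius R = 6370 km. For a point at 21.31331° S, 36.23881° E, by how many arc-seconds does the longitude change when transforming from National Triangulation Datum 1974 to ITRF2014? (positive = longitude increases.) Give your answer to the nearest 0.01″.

Δλ = 13.00″

At latitude -21.31331°, cos φ = 0.931607.
One radian of longitude at latitude φ spans R cos φ, so Δλ = ΔE / (R cos φ) = 374.0 / (6370000 × 0.931607) = 6.3023e-05 rad = 12.999″.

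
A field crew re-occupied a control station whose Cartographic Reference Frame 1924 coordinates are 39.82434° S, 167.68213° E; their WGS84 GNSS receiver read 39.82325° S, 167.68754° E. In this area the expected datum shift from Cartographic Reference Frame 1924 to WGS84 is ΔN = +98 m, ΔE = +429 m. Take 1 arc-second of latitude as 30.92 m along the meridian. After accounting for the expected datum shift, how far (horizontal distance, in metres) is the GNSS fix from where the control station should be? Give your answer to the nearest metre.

Observed coordinate differences: Δφ = +0.00109°, Δλ = +0.00541°.
Converting to metres (1° lat = 111312 m, cos φ = 0.768012): observed ΔN = 121.3 m, observed ΔE = 462.5 m.
Subtracting the expected shift leaves a residual of 121.3 − (98) = 23.3 m north and 462.5 − (429) = 33.5 m east.
Residual distance = √(23.3² + 33.5²) = 40.8 m.

41 m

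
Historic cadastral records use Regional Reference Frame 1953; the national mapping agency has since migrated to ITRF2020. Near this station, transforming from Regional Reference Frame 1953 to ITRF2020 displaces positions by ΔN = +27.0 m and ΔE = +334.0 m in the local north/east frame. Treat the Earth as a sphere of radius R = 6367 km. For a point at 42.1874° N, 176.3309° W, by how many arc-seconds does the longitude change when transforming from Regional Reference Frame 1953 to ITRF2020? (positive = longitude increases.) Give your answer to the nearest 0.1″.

Δλ = 14.6″

At latitude 42.1874°, cos φ = 0.740952.
One radian of longitude at latitude φ spans R cos φ, so Δλ = ΔE / (R cos φ) = 334.0 / (6367000 × 0.740952) = 7.0798e-05 rad = 14.603″.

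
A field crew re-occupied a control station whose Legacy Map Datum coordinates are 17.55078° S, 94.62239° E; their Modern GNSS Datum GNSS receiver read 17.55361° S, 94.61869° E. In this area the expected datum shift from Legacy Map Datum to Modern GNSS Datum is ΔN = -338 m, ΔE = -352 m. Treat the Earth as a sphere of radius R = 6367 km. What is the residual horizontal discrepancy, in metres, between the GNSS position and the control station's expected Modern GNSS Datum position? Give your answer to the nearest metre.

46 m

Observed coordinate differences: Δφ = -0.00283°, Δλ = -0.00370°.
Converting to metres (1° lat = 111125 m, cos φ = 0.953450): observed ΔN = -314.5 m, observed ΔE = -392.0 m.
Subtracting the expected shift leaves a residual of -314.5 − (-338) = 23.5 m north and -392.0 − (-352) = -40.0 m east.
Residual distance = √(23.5² + (-40.0)²) = 46.4 m.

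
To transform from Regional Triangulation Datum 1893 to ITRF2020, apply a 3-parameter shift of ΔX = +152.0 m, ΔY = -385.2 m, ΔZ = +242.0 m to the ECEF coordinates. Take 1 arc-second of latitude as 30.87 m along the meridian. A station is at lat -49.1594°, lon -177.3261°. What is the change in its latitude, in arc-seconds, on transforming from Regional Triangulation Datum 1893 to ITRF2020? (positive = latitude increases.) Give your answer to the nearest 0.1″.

Δφ = 1.8″

sin φ = -0.756532, cos φ = 0.653957, sin λ = -0.046651, cos λ = -0.998911.
North component: ΔN = −sin φ cos λ·ΔX − sin φ sin λ·ΔY + cos φ·ΔZ = −(-0.756532)(-0.998911)(152.0) − (-0.756532)(-0.046651)(-385.2) + (0.653957)(242.0) = 56.98 m.
1° of latitude spans 3600 × 30.87 = 111132 m, so Δφ = 56.98 / 111132 × 3600 = 1.846″.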